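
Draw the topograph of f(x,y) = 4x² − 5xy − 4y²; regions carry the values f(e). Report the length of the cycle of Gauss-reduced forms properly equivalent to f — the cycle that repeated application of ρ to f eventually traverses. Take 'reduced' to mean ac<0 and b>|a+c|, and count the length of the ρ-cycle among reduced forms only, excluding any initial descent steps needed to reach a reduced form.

D = 89, ⌊√D⌋ = 9
descent: ρ → (-4,5,4)  [lands on river]
river: ρ → (4,3,-5)
river: ρ → (-5,7,2)
river: ρ → (2,9,-1)
river: ρ → (-1,9,2)
river: ρ → (2,7,-5)
river: ρ → (-5,3,4)
river: ρ → (4,5,-4)
river: ρ → (-4,3,5)
river: ρ → (5,7,-2)
river: ρ → (-2,9,1)
river: ρ → (1,9,-2)
river: ρ → (-2,7,5)
river: ρ → (5,3,-4)
ρ-cycle length = 14 (tail of 1 descent step not counted)

14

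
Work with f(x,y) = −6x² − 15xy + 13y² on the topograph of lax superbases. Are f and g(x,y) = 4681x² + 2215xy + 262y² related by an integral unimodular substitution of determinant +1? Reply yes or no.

D₁ = 537, D₂ = 537
river cycle of f (length 16): (13, 15, -6), (-6, 21, 4), (4, 19, -11), (-11, 3, 12), (12, 21, -2), (-2, 23, 1), (1, 23, -2), (-2, 21, 12), (12, 3, -11), (-11, 19, 4), … (6 more)
river cycle of g (length 16): (13, 15, -6), (-6, 21, 4), (4, 19, -11), (-11, 3, 12), (12, 21, -2), (-2, 23, 1), (1, 23, -2), (-2, 21, 12), (12, 3, -11), (-11, 19, 4), … (6 more)
cycles coincide ⇒ equivalent

yes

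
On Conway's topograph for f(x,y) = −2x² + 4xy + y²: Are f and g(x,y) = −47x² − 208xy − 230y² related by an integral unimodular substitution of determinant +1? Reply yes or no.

D₁ = 24, D₂ = 24
river cycle of f (length 2): (1, 4, -2), (-2, 4, 1)
river cycle of g (length 2): (-2, 4, 1), (1, 4, -2)
cycles coincide ⇒ equivalent

yes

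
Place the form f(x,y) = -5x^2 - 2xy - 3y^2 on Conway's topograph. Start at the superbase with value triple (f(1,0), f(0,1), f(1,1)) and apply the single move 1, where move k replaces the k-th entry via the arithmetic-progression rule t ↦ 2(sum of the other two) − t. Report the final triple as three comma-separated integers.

start (-5,-3,-10) = (f(1,0),f(0,1),f(1,1))
replace slot 1: 2·((-3)+(-10)) − (-5) = -21 → (-21,-3,-10)

-21,-3,-10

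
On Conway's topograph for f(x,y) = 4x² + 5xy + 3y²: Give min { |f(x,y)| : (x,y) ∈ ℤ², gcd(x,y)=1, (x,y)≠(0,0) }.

translate: b→-3 (≡5 mod 8), so (4,5,3)→(4,-3,2)
flip: (4,-3,2)→(2,3,4)
translate: b→-1 (≡3 mod 4), so (2,3,4)→(2,-1,3)
reduced (well bottom): (2,-1,3) with a≤c, −a<b≤a
well minimum = a = 2

2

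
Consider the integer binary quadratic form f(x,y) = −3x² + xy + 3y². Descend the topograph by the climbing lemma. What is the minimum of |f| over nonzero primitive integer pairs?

river: ρ → (3,5,-1)
river: ρ → (-1,5,3)
river: ρ → (3,1,-3)
river: ρ → (-3,5,1)
river: ρ → (1,5,-3)
river: ρ → (-3,1,3)
closes: descent 0, river 6
min |a| on river = 1

1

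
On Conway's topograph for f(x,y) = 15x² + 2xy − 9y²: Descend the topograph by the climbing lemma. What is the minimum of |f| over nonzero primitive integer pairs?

descent: ρ → (-9,16,8)  [lands on river]
river: ρ → (8,16,-9)
river: ρ → (-9,20,4)
river: ρ → (4,20,-9)
closes: descent 1, river 4
min |a| on river = 4

4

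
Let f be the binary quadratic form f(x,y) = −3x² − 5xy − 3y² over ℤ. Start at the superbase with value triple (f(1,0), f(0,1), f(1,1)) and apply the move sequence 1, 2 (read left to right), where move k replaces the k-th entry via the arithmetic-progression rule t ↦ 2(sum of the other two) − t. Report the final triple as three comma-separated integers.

start (-3,-3,-11) = (f(1,0),f(0,1),f(1,1))
replace slot 1: 2·((-3)+(-11)) − (-3) = -25 → (-25,-3,-11)
replace slot 2: 2·((-25)+(-11)) − (-3) = -69 → (-25,-69,-11)

-25,-69,-11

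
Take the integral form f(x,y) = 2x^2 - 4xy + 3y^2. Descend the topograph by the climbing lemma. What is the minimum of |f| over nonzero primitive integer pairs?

translate: b→0 (≡-4 mod 4), so (2,-4,3)→(2,0,1)
flip: (2,0,1)→(1,0,2)
reduced (well bottom): (1,0,2) with a≤c, −a<b≤a
well minimum = a = 1

1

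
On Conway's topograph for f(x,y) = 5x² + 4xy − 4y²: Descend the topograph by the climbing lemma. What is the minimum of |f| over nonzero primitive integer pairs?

river: ρ → (-4,4,5)
river: ρ → (5,6,-3)
river: ρ → (-3,6,5)
river: ρ → (5,4,-4)
closes: descent 0, river 4
min |a| on river = 3

3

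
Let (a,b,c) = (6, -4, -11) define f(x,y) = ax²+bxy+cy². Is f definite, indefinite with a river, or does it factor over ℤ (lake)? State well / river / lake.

D = b²−4ac = (-4)² − 4·6·(-11) = 280
D > 0 non-square ⇒ indefinite ⇒ periodic river

river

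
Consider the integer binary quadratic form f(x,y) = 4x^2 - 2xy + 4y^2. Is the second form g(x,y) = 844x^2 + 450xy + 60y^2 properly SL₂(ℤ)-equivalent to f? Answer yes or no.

D₁ = -60, D₂ = -60
f: flip: (4,-2,4)→(4,2,4)
f: reduced (well bottom): (4,2,4) with a≤c, −a<b≤a
g: flip: (844,450,60)→(60,-450,844)
g: translate: b→30 (≡-450 mod 120), so (60,-450,844)→(60,30,4)
g: flip: (60,30,4)→(4,-30,60)
g: translate: b→2 (≡-30 mod 8), so (4,-30,60)→(4,2,4)
g: reduced (well bottom): (4,2,4) with a≤c, −a<b≤a
reduced forms (4, 2, 4) vs (4, 2, 4) ⇒ equivalent

yes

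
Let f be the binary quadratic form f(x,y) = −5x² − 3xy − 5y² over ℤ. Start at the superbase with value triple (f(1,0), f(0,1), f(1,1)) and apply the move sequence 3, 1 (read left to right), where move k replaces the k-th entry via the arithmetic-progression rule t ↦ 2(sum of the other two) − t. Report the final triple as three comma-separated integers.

start (-5,-5,-13) = (f(1,0),f(0,1),f(1,1))
replace slot 3: 2·((-5)+(-5)) − (-13) = -7 → (-5,-5,-7)
replace slot 1: 2·((-5)+(-7)) − (-5) = -19 → (-19,-5,-7)

-19,-5,-7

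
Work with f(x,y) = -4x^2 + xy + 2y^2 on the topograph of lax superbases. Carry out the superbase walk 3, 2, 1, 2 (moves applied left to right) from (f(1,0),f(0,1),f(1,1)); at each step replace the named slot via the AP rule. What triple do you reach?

start (-4,2,-1) = (f(1,0),f(0,1),f(1,1))
replace slot 3: 2·((-4)+2) − (-1) = -3 → (-4,2,-3)
replace slot 2: 2·((-4)+(-3)) − 2 = -16 → (-4,-16,-3)
replace slot 1: 2·((-16)+(-3)) − (-4) = -34 → (-34,-16,-3)
replace slot 2: 2·((-34)+(-3)) − (-16) = -58 → (-34,-58,-3)

-34,-58,-3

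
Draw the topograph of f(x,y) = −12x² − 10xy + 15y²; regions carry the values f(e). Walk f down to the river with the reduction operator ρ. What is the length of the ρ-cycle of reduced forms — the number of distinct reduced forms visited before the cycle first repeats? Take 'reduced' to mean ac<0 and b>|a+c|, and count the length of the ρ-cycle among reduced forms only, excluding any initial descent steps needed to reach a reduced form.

D = 820, ⌊√D⌋ = 28
descent: ρ → (15,10,-12)  [lands on river]
river: ρ → (-12,14,13)
river: ρ → (13,12,-13)
river: ρ → (-13,14,12)
river: ρ → (12,10,-15)
river: ρ → (-15,20,7)
river: ρ → (7,22,-12)
river: ρ → (-12,26,3)
river: ρ → (3,28,-3)
river: ρ → (-3,26,12)
river: ρ → (12,22,-7)
river: ρ → (-7,20,15)
ρ-cycle length = 12 (tail of 1 descent step not counted)

12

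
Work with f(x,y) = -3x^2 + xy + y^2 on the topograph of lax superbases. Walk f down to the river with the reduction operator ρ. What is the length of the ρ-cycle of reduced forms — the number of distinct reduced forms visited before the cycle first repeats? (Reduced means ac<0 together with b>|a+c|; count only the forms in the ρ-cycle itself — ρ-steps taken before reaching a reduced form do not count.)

D = 13, ⌊√D⌋ = 3
descent: ρ → (1,3,-1)  [lands on river]
river: ρ → (-1,3,1)
ρ-cycle length = 2 (tail of 1 descent step not counted)

2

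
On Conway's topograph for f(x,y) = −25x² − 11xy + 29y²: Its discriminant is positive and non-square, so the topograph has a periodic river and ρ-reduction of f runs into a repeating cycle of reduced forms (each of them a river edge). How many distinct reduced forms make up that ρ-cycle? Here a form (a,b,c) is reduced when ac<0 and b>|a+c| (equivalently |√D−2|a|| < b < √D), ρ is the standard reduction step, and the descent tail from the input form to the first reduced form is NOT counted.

D = 3021, ⌊√D⌋ = 54
descent: ρ → (29,11,-25)  [lands on river]
river: ρ → (-25,39,15)
river: ρ → (15,51,-7)
river: ρ → (-7,47,29)
ρ-cycle length = 4 (tail of 1 descent step not counted)

4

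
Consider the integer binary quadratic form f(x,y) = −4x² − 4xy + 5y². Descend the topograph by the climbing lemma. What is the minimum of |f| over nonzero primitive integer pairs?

descent: ρ → (5,4,-4)  [lands on river]
river: ρ → (-4,4,5)
river: ρ → (5,6,-3)
river: ρ → (-3,6,5)
closes: descent 1, river 4
min |a| on river = 3

3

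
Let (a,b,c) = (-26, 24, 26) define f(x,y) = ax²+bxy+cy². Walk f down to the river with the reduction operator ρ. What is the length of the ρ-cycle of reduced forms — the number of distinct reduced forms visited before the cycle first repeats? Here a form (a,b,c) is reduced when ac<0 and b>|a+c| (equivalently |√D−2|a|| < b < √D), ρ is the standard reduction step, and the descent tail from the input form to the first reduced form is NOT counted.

D = 3280, ⌊√D⌋ = 57
river: ρ → (26,28,-24)
river: ρ → (-24,20,30)
river: ρ → (30,40,-14)
river: ρ → (-14,44,24)
river: ρ → (24,52,-6)
river: ρ → (-6,56,6)
river: ρ → (6,52,-24)
river: ρ → (-24,44,14)
river: ρ → (14,40,-30)
river: ρ → (-30,20,24)
river: ρ → (24,28,-26)
river: ρ → (-26,24,26)
ρ-cycle length = 12 (tail of 0 descent steps not counted)

12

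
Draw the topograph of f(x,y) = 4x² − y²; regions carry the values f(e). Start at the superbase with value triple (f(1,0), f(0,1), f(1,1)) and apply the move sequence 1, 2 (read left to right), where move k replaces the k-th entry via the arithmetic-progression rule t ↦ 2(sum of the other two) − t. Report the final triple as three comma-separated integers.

start (4,-1,3) = (f(1,0),f(0,1),f(1,1))
replace slot 1: 2·((-1)+3) − 4 = 0 → (0,-1,3)
replace slot 2: 2·(0+3) − (-1) = 7 → (0,7,3)

0,7,3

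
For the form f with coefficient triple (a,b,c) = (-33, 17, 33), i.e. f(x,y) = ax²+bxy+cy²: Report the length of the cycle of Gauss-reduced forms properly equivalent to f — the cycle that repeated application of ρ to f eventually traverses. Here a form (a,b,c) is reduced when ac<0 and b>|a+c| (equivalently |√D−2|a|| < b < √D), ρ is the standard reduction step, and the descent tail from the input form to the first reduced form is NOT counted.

D = 4645, ⌊√D⌋ = 68
river: ρ → (33,49,-17)
river: ρ → (-17,53,27)
river: ρ → (27,55,-15)
river: ρ → (-15,65,7)
river: ρ → (7,61,-33)
river: ρ → (-33,5,35)
river: ρ → (35,65,-3)
river: ρ → (-3,67,13)
river: ρ → (13,63,-13)
river: ρ → (-13,67,3)
river: ρ → (3,65,-35)
river: ρ → (-35,5,33)
river: ρ → (33,61,-7)
river: ρ → (-7,65,15)
river: ρ → (15,55,-27)
river: ρ → (-27,53,17)
river: ρ → (17,49,-33)
river: ρ → (-33,17,33)
ρ-cycle length = 18 (tail of 0 descent steps not counted)

18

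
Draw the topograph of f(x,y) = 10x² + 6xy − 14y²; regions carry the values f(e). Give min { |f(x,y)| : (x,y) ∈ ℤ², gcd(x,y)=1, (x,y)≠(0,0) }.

river: ρ → (-14,22,2)
river: ρ → (2,22,-14)
river: ρ → (-14,6,10)
river: ρ → (10,14,-10)
river: ρ → (-10,6,14)
river: ρ → (14,22,-2)
river: ρ → (-2,22,14)
river: ρ → (14,6,-10)
river: ρ → (-10,14,10)
river: ρ → (10,6,-14)
closes: descent 0, river 10
min |a| on river = 2

2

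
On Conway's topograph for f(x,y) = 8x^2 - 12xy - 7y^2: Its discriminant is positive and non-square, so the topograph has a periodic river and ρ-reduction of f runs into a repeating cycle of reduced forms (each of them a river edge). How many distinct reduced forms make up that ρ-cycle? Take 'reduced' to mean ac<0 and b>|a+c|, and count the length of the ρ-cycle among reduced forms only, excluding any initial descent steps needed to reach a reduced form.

D = 368, ⌊√D⌋ = 19
descent: ρ → (-7,12,8)  [lands on river]
river: ρ → (8,4,-11)
river: ρ → (-11,18,1)
river: ρ → (1,18,-11)
river: ρ → (-11,4,8)
river: ρ → (8,12,-7)
river: ρ → (-7,16,4)
river: ρ → (4,16,-7)
ρ-cycle length = 8 (tail of 1 descent step not counted)

8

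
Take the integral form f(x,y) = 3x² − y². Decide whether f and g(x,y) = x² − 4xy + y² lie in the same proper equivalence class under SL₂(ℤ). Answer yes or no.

D₁ = 12, D₂ = 12
river cycle of f (length 2): (-1, 2, 2), (2, 2, -1)
river cycle of g (length 2): (1, 2, -2), (-2, 2, 1)
cycles differ ⇒ inequivalent

no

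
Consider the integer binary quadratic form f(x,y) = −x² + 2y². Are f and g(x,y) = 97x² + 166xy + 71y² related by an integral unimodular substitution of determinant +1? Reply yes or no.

D₁ = 8, D₂ = 8
river cycle of f (length 2): (-1, 2, 1), (1, 2, -1)
river cycle of g (length 2): (-1, 2, 1), (1, 2, -1)
cycles coincide ⇒ equivalent

yes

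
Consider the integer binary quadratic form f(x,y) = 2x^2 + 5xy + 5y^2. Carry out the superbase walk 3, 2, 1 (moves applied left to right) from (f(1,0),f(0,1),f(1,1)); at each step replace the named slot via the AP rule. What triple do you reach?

start (2,5,12) = (f(1,0),f(0,1),f(1,1))
replace slot 3: 2·(2+5) − 12 = 2 → (2,5,2)
replace slot 2: 2·(2+2) − 5 = 3 → (2,3,2)
replace slot 1: 2·(3+2) − 2 = 8 → (8,3,2)

8,3,2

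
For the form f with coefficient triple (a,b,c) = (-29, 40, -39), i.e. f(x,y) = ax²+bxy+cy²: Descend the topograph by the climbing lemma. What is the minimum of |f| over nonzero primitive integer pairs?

translate: b→18 (≡-40 mod 58), so (29,-40,39)→(29,18,28)
flip: (29,18,28)→(28,-18,29)
reduced (well bottom): (28,-18,29) with a≤c, −a<b≤a
well minimum |f| = |-28| = 28 (negative-definite)

28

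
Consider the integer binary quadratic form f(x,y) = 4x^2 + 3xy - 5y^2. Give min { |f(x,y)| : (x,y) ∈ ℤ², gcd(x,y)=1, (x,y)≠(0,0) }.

river: ρ → (-5,7,2)
river: ρ → (2,9,-1)
river: ρ → (-1,9,2)
river: ρ → (2,7,-5)
river: ρ → (-5,3,4)
river: ρ → (4,5,-4)
river: ρ → (-4,3,5)
river: ρ → (5,7,-2)
river: ρ → (-2,9,1)
river: ρ → (1,9,-2)
river: ρ → (-2,7,5)
river: ρ → (5,3,-4)
river: ρ → (-4,5,4)
river: ρ → (4,3,-5)
closes: descent 0, river 14
min |a| on river = 1

1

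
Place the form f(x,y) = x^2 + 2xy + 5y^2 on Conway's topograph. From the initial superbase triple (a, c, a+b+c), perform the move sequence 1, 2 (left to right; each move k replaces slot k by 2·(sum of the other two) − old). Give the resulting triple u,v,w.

start (1,5,8) = (f(1,0),f(0,1),f(1,1))
replace slot 1: 2·(5+8) − 1 = 25 → (25,5,8)
replace slot 2: 2·(25+8) − 5 = 61 → (25,61,8)

25,61,8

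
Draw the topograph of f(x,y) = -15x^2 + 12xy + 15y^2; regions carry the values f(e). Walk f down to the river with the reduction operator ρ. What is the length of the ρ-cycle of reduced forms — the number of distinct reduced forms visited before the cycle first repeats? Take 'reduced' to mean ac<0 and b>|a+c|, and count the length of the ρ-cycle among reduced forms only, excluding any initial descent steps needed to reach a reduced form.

D = 1044, ⌊√D⌋ = 32
river: ρ → (15,18,-12)
river: ρ → (-12,30,3)
river: ρ → (3,30,-12)
river: ρ → (-12,18,15)
river: ρ → (15,12,-15)
river: ρ → (-15,18,12)
river: ρ → (12,30,-3)
river: ρ → (-3,30,12)
river: ρ → (12,18,-15)
river: ρ → (-15,12,15)
ρ-cycle length = 10 (tail of 0 descent steps not counted)

10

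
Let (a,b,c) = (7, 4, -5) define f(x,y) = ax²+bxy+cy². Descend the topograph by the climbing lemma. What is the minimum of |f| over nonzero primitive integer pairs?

river: ρ → (-5,6,6)
river: ρ → (6,6,-5)
river: ρ → (-5,4,7)
river: ρ → (7,10,-2)
river: ρ → (-2,10,7)
river: ρ → (7,4,-5)
closes: descent 0, river 6
min |a| on river = 2

2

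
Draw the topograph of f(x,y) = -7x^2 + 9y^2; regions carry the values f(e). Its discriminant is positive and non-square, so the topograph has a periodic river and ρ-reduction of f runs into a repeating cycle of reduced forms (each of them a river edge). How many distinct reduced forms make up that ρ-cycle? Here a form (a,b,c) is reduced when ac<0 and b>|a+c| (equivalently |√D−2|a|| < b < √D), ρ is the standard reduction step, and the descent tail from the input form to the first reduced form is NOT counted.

D = 252, ⌊√D⌋ = 15
descent: ρ → (9,0,-7)
descent: ρ → (-7,14,2)  [lands on river]
river: ρ → (2,14,-7)
ρ-cycle length = 2 (tail of 2 descent steps not counted)

2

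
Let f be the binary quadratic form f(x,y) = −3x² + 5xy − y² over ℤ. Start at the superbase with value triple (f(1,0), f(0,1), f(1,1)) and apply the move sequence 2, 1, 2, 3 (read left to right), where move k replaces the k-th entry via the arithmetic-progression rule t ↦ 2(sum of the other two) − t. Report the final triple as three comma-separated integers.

start (-3,-1,1) = (f(1,0),f(0,1),f(1,1))
replace slot 2: 2·((-3)+1) − (-1) = -3 → (-3,-3,1)
replace slot 1: 2·((-3)+1) − (-3) = -1 → (-1,-3,1)
replace slot 2: 2·((-1)+1) − (-3) = 3 → (-1,3,1)
replace slot 3: 2·((-1)+3) − 1 = 3 → (-1,3,3)

-1,3,3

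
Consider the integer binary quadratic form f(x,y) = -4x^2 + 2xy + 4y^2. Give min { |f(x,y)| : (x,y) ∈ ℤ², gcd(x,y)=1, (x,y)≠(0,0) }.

river: ρ → (4,6,-2)
river: ρ → (-2,6,4)
river: ρ → (4,2,-4)
river: ρ → (-4,6,2)
river: ρ → (2,6,-4)
river: ρ → (-4,2,4)
closes: descent 0, river 6
min |a| on river = 2

2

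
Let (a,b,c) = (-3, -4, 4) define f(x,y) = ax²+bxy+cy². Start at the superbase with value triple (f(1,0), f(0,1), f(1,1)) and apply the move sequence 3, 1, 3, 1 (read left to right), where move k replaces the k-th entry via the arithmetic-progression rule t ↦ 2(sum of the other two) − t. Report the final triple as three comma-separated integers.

start (-3,4,-3) = (f(1,0),f(0,1),f(1,1))
replace slot 3: 2·((-3)+4) − (-3) = 5 → (-3,4,5)
replace slot 1: 2·(4+5) − (-3) = 21 → (21,4,5)
replace slot 3: 2·(21+4) − 5 = 45 → (21,4,45)
replace slot 1: 2·(4+45) − 21 = 77 → (77,4,45)

77,4,45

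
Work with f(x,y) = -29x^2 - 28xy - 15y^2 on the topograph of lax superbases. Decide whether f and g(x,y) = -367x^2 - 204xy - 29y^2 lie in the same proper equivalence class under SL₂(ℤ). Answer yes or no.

D₁ = -956, D₂ = -956
f is negative-definite; reduce −f:
−f: flip: (29,28,15)→(15,-28,29)
−f: translate: b→2 (≡-28 mod 30), so (15,-28,29)→(15,2,16)
−f: reduced (well bottom): (15,2,16) with a≤c, −a<b≤a
flip sign back: reduced form of f is (-15,-2,-16)
g is negative-definite; reduce −g:
−g: flip: (367,204,29)→(29,-204,367)
−g: translate: b→28 (≡-204 mod 58), so (29,-204,367)→(29,28,15)
−g: flip: (29,28,15)→(15,-28,29)
−g: translate: b→2 (≡-28 mod 30), so (15,-28,29)→(15,2,16)
−g: reduced (well bottom): (15,2,16) with a≤c, −a<b≤a
flip sign back: reduced form of g is (-15,-2,-16)
reduced forms (-15, -2, -16) vs (-15, -2, -16) ⇒ equivalent

yes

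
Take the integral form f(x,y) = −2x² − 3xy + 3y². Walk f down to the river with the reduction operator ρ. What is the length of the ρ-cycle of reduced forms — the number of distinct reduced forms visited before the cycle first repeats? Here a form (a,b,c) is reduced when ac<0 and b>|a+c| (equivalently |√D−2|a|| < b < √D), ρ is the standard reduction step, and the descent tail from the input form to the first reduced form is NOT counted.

D = 33, ⌊√D⌋ = 5
descent: ρ → (3,3,-2)  [lands on river]
river: ρ → (-2,5,1)
river: ρ → (1,5,-2)
river: ρ → (-2,3,3)
ρ-cycle length = 4 (tail of 1 descent step not counted)

4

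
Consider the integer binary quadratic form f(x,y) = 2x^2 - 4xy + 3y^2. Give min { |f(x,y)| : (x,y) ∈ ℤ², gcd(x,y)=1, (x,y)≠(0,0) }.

translate: b→0 (≡-4 mod 4), so (2,-4,3)→(2,0,1)
flip: (2,0,1)→(1,0,2)
reduced (well bottom): (1,0,2) with a≤c, −a<b≤a
well minimum = a = 1

1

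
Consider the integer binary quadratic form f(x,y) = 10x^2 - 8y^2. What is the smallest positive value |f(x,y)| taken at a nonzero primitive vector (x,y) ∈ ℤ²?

descent: ρ → (-8,16,2)  [lands on river]
river: ρ → (2,16,-8)
closes: descent 1, river 2
min |a| on river = 2

2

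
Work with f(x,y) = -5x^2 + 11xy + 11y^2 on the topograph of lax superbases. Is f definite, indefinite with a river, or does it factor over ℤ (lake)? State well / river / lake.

D = b²−4ac = 11² − 4·(-5)·11 = 341
D > 0 non-square ⇒ indefinite ⇒ periodic river

river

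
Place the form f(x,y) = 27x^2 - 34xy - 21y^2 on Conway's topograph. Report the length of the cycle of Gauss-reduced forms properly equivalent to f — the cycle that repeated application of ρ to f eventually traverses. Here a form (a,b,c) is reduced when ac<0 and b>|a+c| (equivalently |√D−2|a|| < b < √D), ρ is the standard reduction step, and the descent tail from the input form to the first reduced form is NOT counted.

D = 3424, ⌊√D⌋ = 58
descent: ρ → (-21,34,27)  [lands on river]
river: ρ → (27,20,-28)
river: ρ → (-28,36,19)
river: ρ → (19,40,-24)
river: ρ → (-24,56,3)
river: ρ → (3,58,-5)
river: ρ → (-5,52,36)
river: ρ → (36,20,-21)
river: ρ → (-21,22,35)
river: ρ → (35,48,-8)
river: ρ → (-8,48,35)
river: ρ → (35,22,-21)
river: ρ → (-21,20,36)
river: ρ → (36,52,-5)
river: ρ → (-5,58,3)
river: ρ → (3,56,-24)
river: ρ → (-24,40,19)
river: ρ → (19,36,-28)
river: ρ → (-28,20,27)
river: ρ → (27,34,-21)
river: ρ → (-21,50,11)
river: ρ → (11,38,-45)
river: ρ → (-45,52,4)
river: ρ → (4,52,-45)
river: ρ → (-45,38,11)
river: ρ → (11,50,-21)
ρ-cycle length = 26 (tail of 1 descent step not counted)

26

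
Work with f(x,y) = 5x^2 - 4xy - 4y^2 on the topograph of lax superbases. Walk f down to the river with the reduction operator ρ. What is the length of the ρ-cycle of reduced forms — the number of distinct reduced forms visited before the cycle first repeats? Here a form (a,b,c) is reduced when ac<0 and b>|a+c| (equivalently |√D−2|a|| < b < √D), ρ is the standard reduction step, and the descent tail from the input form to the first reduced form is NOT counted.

D = 96, ⌊√D⌋ = 9
descent: ρ → (-4,4,5)  [lands on river]
river: ρ → (5,6,-3)
river: ρ → (-3,6,5)
river: ρ → (5,4,-4)
ρ-cycle length = 4 (tail of 1 descent step not counted)

4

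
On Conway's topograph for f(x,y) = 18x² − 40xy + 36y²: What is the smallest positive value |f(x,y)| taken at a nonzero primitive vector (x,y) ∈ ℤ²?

translate: b→-4 (≡-40 mod 36), so (18,-40,36)→(18,-4,14)
flip: (18,-4,14)→(14,4,18)
reduced (well bottom): (14,4,18) with a≤c, −a<b≤a
well minimum = a = 14

14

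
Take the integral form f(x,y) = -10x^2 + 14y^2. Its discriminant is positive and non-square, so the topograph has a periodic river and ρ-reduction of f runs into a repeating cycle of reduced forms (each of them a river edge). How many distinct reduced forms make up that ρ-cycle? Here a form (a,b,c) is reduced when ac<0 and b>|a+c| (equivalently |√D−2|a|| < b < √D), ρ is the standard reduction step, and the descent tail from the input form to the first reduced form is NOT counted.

D = 560, ⌊√D⌋ = 23
descent: ρ → (14,0,-10)
descent: ρ → (-10,20,4)  [lands on river]
river: ρ → (4,20,-10)
ρ-cycle length = 2 (tail of 2 descent steps not counted)

2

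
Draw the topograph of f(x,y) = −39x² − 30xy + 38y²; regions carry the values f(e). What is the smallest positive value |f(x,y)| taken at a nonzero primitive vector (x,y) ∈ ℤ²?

descent: ρ → (38,30,-39)  [lands on river]
river: ρ → (-39,48,29)
river: ρ → (29,68,-19)
river: ρ → (-19,46,62)
river: ρ → (62,78,-3)
river: ρ → (-3,78,62)
river: ρ → (62,46,-19)
river: ρ → (-19,68,29)
river: ρ → (29,48,-39)
river: ρ → (-39,30,38)
river: ρ → (38,46,-31)
river: ρ → (-31,78,6)
river: ρ → (6,78,-31)
river: ρ → (-31,46,38)
closes: descent 1, river 14
min |a| on river = 3

3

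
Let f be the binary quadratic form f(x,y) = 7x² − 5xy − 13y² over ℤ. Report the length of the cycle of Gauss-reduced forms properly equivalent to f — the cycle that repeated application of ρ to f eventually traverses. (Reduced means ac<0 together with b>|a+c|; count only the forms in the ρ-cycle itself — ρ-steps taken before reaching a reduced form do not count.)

D = 389, ⌊√D⌋ = 19
descent: ρ → (-13,5,7)
descent: ρ → (7,9,-11)  [lands on river]
river: ρ → (-11,13,5)
river: ρ → (5,17,-5)
river: ρ → (-5,13,11)
river: ρ → (11,9,-7)
river: ρ → (-7,19,1)
river: ρ → (1,19,-7)
river: ρ → (-7,9,11)
river: ρ → (11,13,-5)
river: ρ → (-5,17,5)
river: ρ → (5,13,-11)
river: ρ → (-11,9,7)
river: ρ → (7,19,-1)
river: ρ → (-1,19,7)
ρ-cycle length = 14 (tail of 2 descent steps not counted)

14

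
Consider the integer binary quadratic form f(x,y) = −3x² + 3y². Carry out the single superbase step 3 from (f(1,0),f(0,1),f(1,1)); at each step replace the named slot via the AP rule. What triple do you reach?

start (-3,3,0) = (f(1,0),f(0,1),f(1,1))
replace slot 3: 2·((-3)+3) − 0 = 0 → (-3,3,0)

-3,3,0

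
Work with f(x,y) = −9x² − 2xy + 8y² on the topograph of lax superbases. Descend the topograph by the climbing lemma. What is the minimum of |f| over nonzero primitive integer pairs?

descent: ρ → (8,2,-9)  [lands on river]
river: ρ → (-9,16,1)
river: ρ → (1,16,-9)
river: ρ → (-9,2,8)
river: ρ → (8,14,-3)
river: ρ → (-3,16,3)
river: ρ → (3,14,-8)
river: ρ → (-8,2,9)
river: ρ → (9,16,-1)
river: ρ → (-1,16,9)
river: ρ → (9,2,-8)
river: ρ → (-8,14,3)
river: ρ → (3,16,-3)
river: ρ → (-3,14,8)
closes: descent 1, river 14
min |a| on river = 1

1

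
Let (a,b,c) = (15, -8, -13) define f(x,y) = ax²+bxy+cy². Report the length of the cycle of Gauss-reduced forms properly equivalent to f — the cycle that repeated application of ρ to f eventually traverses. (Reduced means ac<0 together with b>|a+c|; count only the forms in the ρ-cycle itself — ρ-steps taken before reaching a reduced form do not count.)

D = 844, ⌊√D⌋ = 29
descent: ρ → (-13,8,15)  [lands on river]
river: ρ → (15,22,-6)
river: ρ → (-6,26,7)
river: ρ → (7,16,-21)
river: ρ → (-21,26,2)
river: ρ → (2,26,-21)
river: ρ → (-21,16,7)
river: ρ → (7,26,-6)
river: ρ → (-6,22,15)
river: ρ → (15,8,-13)
river: ρ → (-13,18,10)
river: ρ → (10,22,-9)
river: ρ → (-9,14,18)
river: ρ → (18,22,-5)
river: ρ → (-5,28,3)
river: ρ → (3,26,-14)
river: ρ → (-14,2,15)
river: ρ → (15,28,-1)
river: ρ → (-1,28,15)
river: ρ → (15,2,-14)
river: ρ → (-14,26,3)
river: ρ → (3,28,-5)
river: ρ → (-5,22,18)
river: ρ → (18,14,-9)
river: ρ → (-9,22,10)
river: ρ → (10,18,-13)
ρ-cycle length = 26 (tail of 1 descent step not counted)

26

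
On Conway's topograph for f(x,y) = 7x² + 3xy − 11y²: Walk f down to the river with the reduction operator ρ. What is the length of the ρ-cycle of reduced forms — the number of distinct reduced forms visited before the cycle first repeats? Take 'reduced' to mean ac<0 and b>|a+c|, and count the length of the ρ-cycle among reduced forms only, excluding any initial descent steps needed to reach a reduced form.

D = 317, ⌊√D⌋ = 17
descent: ρ → (-11,-3,7)
descent: ρ → (7,17,-1)  [lands on river]
river: ρ → (-1,17,7)
river: ρ → (7,11,-7)
river: ρ → (-7,17,1)
river: ρ → (1,17,-7)
river: ρ → (-7,11,7)
ρ-cycle length = 6 (tail of 2 descent steps not counted)

6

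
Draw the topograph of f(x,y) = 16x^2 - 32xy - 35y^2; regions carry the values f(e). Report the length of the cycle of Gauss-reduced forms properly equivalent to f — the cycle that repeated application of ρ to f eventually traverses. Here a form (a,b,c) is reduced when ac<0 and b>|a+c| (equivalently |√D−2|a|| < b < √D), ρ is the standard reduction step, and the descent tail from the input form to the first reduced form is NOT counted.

D = 3264, ⌊√D⌋ = 57
descent: ρ → (-35,32,16)  [lands on river]
river: ρ → (16,32,-35)
river: ρ → (-35,38,13)
river: ρ → (13,40,-32)
river: ρ → (-32,24,21)
river: ρ → (21,18,-35)
river: ρ → (-35,52,4)
river: ρ → (4,52,-35)
river: ρ → (-35,18,21)
river: ρ → (21,24,-32)
river: ρ → (-32,40,13)
river: ρ → (13,38,-35)
ρ-cycle length = 12 (tail of 1 descent step not counted)

12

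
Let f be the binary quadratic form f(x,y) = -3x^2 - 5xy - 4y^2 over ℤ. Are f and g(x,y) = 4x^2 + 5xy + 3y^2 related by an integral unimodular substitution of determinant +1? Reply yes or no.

D₁ = -23, D₂ = -23
f is negative-definite; reduce −f:
−f: translate: b→-1 (≡5 mod 6), so (3,5,4)→(3,-1,2)
−f: flip: (3,-1,2)→(2,1,3)
−f: reduced (well bottom): (2,1,3) with a≤c, −a<b≤a
flip sign back: reduced form of f is (-2,-1,-3)
g: translate: b→-3 (≡5 mod 8), so (4,5,3)→(4,-3,2)
g: flip: (4,-3,2)→(2,3,4)
g: translate: b→-1 (≡3 mod 4), so (2,3,4)→(2,-1,3)
g: reduced (well bottom): (2,-1,3) with a≤c, −a<b≤a
reduced forms (-2, -1, -3) vs (2, -1, 3) ⇒ inequivalent

no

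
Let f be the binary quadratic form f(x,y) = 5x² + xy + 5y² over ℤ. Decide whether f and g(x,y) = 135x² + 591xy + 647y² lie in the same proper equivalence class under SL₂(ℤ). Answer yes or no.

D₁ = -99, D₂ = -99
f: reduced (well bottom): (5,1,5) with a≤c, −a<b≤a
g: translate: b→51 (≡591 mod 270), so (135,591,647)→(135,51,5)
g: flip: (135,51,5)→(5,-51,135)
g: translate: b→-1 (≡-51 mod 10), so (5,-51,135)→(5,-1,5)
g: flip: (5,-1,5)→(5,1,5)
g: reduced (well bottom): (5,1,5) with a≤c, −a<b≤a
reduced forms (5, 1, 5) vs (5, 1, 5) ⇒ equivalent

yes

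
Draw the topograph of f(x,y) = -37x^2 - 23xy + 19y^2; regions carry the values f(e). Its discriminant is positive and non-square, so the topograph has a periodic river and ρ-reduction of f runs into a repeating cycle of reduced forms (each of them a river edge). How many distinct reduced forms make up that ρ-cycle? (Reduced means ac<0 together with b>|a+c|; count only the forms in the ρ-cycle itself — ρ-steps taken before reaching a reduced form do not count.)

D = 3341, ⌊√D⌋ = 57
descent: ρ → (19,23,-37)  [lands on river]
river: ρ → (-37,51,5)
river: ρ → (5,49,-47)
river: ρ → (-47,45,7)
river: ρ → (7,53,-19)
river: ρ → (-19,23,37)
river: ρ → (37,51,-5)
river: ρ → (-5,49,47)
river: ρ → (47,45,-7)
river: ρ → (-7,53,19)
ρ-cycle length = 10 (tail of 1 descent step not counted)

10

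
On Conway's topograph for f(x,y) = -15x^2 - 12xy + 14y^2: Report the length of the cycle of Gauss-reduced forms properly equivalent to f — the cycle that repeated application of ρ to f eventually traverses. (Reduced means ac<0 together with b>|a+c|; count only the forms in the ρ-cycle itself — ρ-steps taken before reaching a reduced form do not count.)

D = 984, ⌊√D⌋ = 31
descent: ρ → (14,12,-15)  [lands on river]
river: ρ → (-15,18,11)
river: ρ → (11,26,-7)
river: ρ → (-7,30,3)
river: ρ → (3,30,-7)
river: ρ → (-7,26,11)
river: ρ → (11,18,-15)
river: ρ → (-15,12,14)
river: ρ → (14,16,-13)
river: ρ → (-13,10,17)
river: ρ → (17,24,-6)
river: ρ → (-6,24,17)
river: ρ → (17,10,-13)
river: ρ → (-13,16,14)
ρ-cycle length = 14 (tail of 1 descent step not counted)

14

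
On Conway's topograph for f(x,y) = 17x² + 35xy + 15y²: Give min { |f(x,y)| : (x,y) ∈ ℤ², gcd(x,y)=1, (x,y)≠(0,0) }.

descent: ρ → (15,-5,-3)
descent: ρ → (-3,11,7)  [lands on river]
river: ρ → (7,3,-7)
river: ρ → (-7,11,3)
river: ρ → (3,13,-3)
closes: descent 2, river 4
min |a| on river = 3

3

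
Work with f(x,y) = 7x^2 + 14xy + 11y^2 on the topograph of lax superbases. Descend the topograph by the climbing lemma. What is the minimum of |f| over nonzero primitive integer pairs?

translate: b→0 (≡14 mod 14), so (7,14,11)→(7,0,4)
flip: (7,0,4)→(4,0,7)
reduced (well bottom): (4,0,7) with a≤c, −a<b≤a
well minimum = a = 4

4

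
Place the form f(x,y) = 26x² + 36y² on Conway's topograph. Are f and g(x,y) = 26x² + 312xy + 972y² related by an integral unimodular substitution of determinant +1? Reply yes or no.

D₁ = -3744, D₂ = -3744
f: reduced (well bottom): (26,0,36) with a≤c, −a<b≤a
g: translate: b→0 (≡312 mod 52), so (26,312,972)→(26,0,36)
g: reduced (well bottom): (26,0,36) with a≤c, −a<b≤a
reduced forms (26, 0, 36) vs (26, 0, 36) ⇒ equivalent

yes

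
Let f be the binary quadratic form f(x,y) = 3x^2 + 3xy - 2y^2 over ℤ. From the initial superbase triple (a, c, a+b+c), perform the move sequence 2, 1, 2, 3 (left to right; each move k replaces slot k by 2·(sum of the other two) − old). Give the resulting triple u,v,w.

start (3,-2,4) = (f(1,0),f(0,1),f(1,1))
replace slot 2: 2·(3+4) − (-2) = 16 → (3,16,4)
replace slot 1: 2·(16+4) − 3 = 37 → (37,16,4)
replace slot 2: 2·(37+4) − 16 = 66 → (37,66,4)
replace slot 3: 2·(37+66) − 4 = 202 → (37,66,202)

37,66,202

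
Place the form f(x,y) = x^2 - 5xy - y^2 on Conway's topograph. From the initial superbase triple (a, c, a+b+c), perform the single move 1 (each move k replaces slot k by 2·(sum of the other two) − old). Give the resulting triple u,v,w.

start (1,-1,-5) = (f(1,0),f(0,1),f(1,1))
replace slot 1: 2·((-1)+(-5)) − 1 = -13 → (-13,-1,-5)

-13,-1,-5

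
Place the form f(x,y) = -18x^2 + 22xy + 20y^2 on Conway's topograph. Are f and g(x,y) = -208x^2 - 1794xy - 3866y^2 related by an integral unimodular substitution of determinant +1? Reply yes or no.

D₁ = 1924, D₂ = 1924
river cycle of f (length 30): (20, 18, -20), (-20, 22, 18), (18, 14, -24), (-24, 34, 8), (8, 30, -32), (-32, 34, 6), (6, 38, -20), (-20, 42, 2), (2, 42, -20), (-20, 38, 6), … (20 more)
river cycle of g (length 30): (-18, 22, 20), (20, 18, -20), (-20, 22, 18), (18, 14, -24), (-24, 34, 8), (8, 30, -32), (-32, 34, 6), (6, 38, -20), (-20, 42, 2), (2, 42, -20), … (20 more)
cycles coincide ⇒ equivalent

yes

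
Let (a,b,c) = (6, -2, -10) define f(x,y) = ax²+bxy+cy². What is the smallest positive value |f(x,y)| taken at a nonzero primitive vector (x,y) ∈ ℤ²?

descent: ρ → (-10,2,6)
descent: ρ → (6,10,-6)  [lands on river]
river: ρ → (-6,14,2)
river: ρ → (2,14,-6)
river: ρ → (-6,10,6)
river: ρ → (6,14,-2)
river: ρ → (-2,14,6)
closes: descent 2, river 6
min |a| on river = 2

2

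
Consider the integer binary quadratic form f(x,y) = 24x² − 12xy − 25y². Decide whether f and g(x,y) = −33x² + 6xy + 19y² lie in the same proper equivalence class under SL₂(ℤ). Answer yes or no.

D₁ = 2544, D₂ = 2544
river cycle of f (length 12): (-25, 12, 24), (24, 36, -13), (-13, 42, 15), (15, 48, -4), (-4, 48, 15), (15, 42, -13), (-13, 36, 24), (24, 12, -25), (-25, 38, 11), (11, 50, -1), … (2 more)
river cycle of g (length 12): (19, 32, -20), (-20, 48, 3), (3, 48, -20), (-20, 32, 19), (19, 44, -8), (-8, 36, 39), (39, 42, -5), (-5, 48, 12), (12, 48, -5), (-5, 42, 39), … (2 more)
cycles differ ⇒ inequivalent

no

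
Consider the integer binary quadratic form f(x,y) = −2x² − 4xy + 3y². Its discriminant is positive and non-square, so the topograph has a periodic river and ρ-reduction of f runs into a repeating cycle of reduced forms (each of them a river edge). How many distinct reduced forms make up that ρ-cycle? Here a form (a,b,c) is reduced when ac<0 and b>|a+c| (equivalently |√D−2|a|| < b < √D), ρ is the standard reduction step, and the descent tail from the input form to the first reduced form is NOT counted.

D = 40, ⌊√D⌋ = 6
descent: ρ → (3,4,-2)  [lands on river]
river: ρ → (-2,4,3)
river: ρ → (3,2,-3)
river: ρ → (-3,4,2)
river: ρ → (2,4,-3)
river: ρ → (-3,2,3)
ρ-cycle length = 6 (tail of 1 descent step not counted)

6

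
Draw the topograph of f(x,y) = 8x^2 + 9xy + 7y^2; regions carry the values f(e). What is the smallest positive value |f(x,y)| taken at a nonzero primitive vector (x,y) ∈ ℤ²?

translate: b→-7 (≡9 mod 16), so (8,9,7)→(8,-7,6)
flip: (8,-7,6)→(6,7,8)
translate: b→-5 (≡7 mod 12), so (6,7,8)→(6,-5,7)
reduced (well bottom): (6,-5,7) with a≤c, −a<b≤a
well minimum = a = 6

6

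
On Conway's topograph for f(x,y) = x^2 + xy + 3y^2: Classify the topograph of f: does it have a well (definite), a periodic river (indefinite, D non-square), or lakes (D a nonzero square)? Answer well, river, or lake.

D = b²−4ac = 1² − 4·1·3 = -11
D < 0 ⇒ definite ⇒ every region one sign ⇒ single well

well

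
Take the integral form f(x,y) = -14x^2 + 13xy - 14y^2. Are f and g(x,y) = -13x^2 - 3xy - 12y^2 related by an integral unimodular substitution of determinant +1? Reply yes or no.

D₁ = -615, D₂ = -615
f is negative-definite; reduce −f:
−f: flip: (14,-13,14)→(14,13,14)
−f: reduced (well bottom): (14,13,14) with a≤c, −a<b≤a
flip sign back: reduced form of f is (-14,-13,-14)
g is negative-definite; reduce −g:
−g: flip: (13,3,12)→(12,-3,13)
−g: reduced (well bottom): (12,-3,13) with a≤c, −a<b≤a
flip sign back: reduced form of g is (-12,3,-13)
reduced forms (-14, -13, -14) vs (-12, 3, -13) ⇒ inequivalent

no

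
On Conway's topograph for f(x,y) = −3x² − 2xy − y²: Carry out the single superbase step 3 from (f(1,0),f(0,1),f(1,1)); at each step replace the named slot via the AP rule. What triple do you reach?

start (-3,-1,-6) = (f(1,0),f(0,1),f(1,1))
replace slot 3: 2·((-3)+(-1)) − (-6) = -2 → (-3,-1,-2)

-3,-1,-2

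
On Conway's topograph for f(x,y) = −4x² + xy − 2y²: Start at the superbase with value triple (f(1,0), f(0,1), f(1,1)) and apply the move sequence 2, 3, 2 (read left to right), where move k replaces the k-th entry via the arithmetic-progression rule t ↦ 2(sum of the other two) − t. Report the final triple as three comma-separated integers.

start (-4,-2,-5) = (f(1,0),f(0,1),f(1,1))
replace slot 2: 2·((-4)+(-5)) − (-2) = -16 → (-4,-16,-5)
replace slot 3: 2·((-4)+(-16)) − (-5) = -35 → (-4,-16,-35)
replace slot 2: 2·((-4)+(-35)) − (-16) = -62 → (-4,-62,-35)

-4,-62,-35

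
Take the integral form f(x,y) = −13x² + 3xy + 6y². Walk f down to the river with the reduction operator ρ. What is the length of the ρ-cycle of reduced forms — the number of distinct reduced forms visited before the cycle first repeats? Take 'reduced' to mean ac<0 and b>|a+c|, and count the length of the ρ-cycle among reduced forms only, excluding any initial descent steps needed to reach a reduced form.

D = 321, ⌊√D⌋ = 17
descent: ρ → (6,9,-10)  [lands on river]
river: ρ → (-10,11,5)
river: ρ → (5,9,-12)
river: ρ → (-12,15,2)
river: ρ → (2,17,-4)
river: ρ → (-4,15,6)
ρ-cycle length = 6 (tail of 1 descent step not counted)

6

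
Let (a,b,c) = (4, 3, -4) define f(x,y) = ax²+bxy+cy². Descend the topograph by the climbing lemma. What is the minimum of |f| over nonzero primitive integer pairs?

river: ρ → (-4,5,3)
river: ρ → (3,7,-2)
river: ρ → (-2,5,6)
river: ρ → (6,7,-1)
river: ρ → (-1,7,6)
river: ρ → (6,5,-2)
river: ρ → (-2,7,3)
river: ρ → (3,5,-4)
river: ρ → (-4,3,4)
river: ρ → (4,5,-3)
river: ρ → (-3,7,2)
river: ρ → (2,5,-6)
river: ρ → (-6,7,1)
river: ρ → (1,7,-6)
river: ρ → (-6,5,2)
river: ρ → (2,7,-3)
river: ρ → (-3,5,4)
river: ρ → (4,3,-4)
closes: descent 0, river 18
min |a| on river = 1

1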